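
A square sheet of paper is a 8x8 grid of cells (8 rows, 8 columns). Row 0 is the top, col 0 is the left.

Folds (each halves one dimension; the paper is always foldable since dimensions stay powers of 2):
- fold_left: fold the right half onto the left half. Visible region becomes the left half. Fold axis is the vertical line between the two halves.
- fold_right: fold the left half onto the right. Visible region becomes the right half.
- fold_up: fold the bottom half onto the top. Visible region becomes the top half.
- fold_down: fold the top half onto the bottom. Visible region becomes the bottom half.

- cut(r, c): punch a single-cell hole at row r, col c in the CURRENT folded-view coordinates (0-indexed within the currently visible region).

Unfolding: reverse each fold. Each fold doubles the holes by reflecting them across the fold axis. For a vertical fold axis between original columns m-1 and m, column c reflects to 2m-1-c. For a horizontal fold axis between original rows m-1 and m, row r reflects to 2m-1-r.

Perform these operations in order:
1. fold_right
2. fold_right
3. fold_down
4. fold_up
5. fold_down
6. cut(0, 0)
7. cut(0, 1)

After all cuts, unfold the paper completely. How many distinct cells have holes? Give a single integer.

Answer: 64

Derivation:
Op 1 fold_right: fold axis v@4; visible region now rows[0,8) x cols[4,8) = 8x4
Op 2 fold_right: fold axis v@6; visible region now rows[0,8) x cols[6,8) = 8x2
Op 3 fold_down: fold axis h@4; visible region now rows[4,8) x cols[6,8) = 4x2
Op 4 fold_up: fold axis h@6; visible region now rows[4,6) x cols[6,8) = 2x2
Op 5 fold_down: fold axis h@5; visible region now rows[5,6) x cols[6,8) = 1x2
Op 6 cut(0, 0): punch at orig (5,6); cuts so far [(5, 6)]; region rows[5,6) x cols[6,8) = 1x2
Op 7 cut(0, 1): punch at orig (5,7); cuts so far [(5, 6), (5, 7)]; region rows[5,6) x cols[6,8) = 1x2
Unfold 1 (reflect across h@5): 4 holes -> [(4, 6), (4, 7), (5, 6), (5, 7)]
Unfold 2 (reflect across h@6): 8 holes -> [(4, 6), (4, 7), (5, 6), (5, 7), (6, 6), (6, 7), (7, 6), (7, 7)]
Unfold 3 (reflect across h@4): 16 holes -> [(0, 6), (0, 7), (1, 6), (1, 7), (2, 6), (2, 7), (3, 6), (3, 7), (4, 6), (4, 7), (5, 6), (5, 7), (6, 6), (6, 7), (7, 6), (7, 7)]
Unfold 4 (reflect across v@6): 32 holes -> [(0, 4), (0, 5), (0, 6), (0, 7), (1, 4), (1, 5), (1, 6), (1, 7), (2, 4), (2, 5), (2, 6), (2, 7), (3, 4), (3, 5), (3, 6), (3, 7), (4, 4), (4, 5), (4, 6), (4, 7), (5, 4), (5, 5), (5, 6), (5, 7), (6, 4), (6, 5), (6, 6), (6, 7), (7, 4), (7, 5), (7, 6), (7, 7)]
Unfold 5 (reflect across v@4): 64 holes -> [(0, 0), (0, 1), (0, 2), (0, 3), (0, 4), (0, 5), (0, 6), (0, 7), (1, 0), (1, 1), (1, 2), (1, 3), (1, 4), (1, 5), (1, 6), (1, 7), (2, 0), (2, 1), (2, 2), (2, 3), (2, 4), (2, 5), (2, 6), (2, 7), (3, 0), (3, 1), (3, 2), (3, 3), (3, 4), (3, 5), (3, 6), (3, 7), (4, 0), (4, 1), (4, 2), (4, 3), (4, 4), (4, 5), (4, 6), (4, 7), (5, 0), (5, 1), (5, 2), (5, 3), (5, 4), (5, 5), (5, 6), (5, 7), (6, 0), (6, 1), (6, 2), (6, 3), (6, 4), (6, 5), (6, 6), (6, 7), (7, 0), (7, 1), (7, 2), (7, 3), (7, 4), (7, 5), (7, 6), (7, 7)]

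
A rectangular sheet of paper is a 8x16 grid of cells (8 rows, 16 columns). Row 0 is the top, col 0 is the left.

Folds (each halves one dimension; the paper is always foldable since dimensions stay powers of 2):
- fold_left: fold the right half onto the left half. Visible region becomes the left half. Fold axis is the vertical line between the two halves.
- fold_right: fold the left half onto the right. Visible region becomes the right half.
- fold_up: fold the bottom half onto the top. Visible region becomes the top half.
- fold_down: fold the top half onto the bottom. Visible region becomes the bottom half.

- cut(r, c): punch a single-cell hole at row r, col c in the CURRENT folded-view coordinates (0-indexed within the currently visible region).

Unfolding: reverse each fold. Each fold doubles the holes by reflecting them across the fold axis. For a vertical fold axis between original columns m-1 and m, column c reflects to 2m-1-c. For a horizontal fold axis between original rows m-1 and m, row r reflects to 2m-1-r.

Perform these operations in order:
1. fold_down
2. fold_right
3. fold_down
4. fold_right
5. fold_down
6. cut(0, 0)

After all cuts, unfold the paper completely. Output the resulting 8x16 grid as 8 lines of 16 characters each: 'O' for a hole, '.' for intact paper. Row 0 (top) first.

Op 1 fold_down: fold axis h@4; visible region now rows[4,8) x cols[0,16) = 4x16
Op 2 fold_right: fold axis v@8; visible region now rows[4,8) x cols[8,16) = 4x8
Op 3 fold_down: fold axis h@6; visible region now rows[6,8) x cols[8,16) = 2x8
Op 4 fold_right: fold axis v@12; visible region now rows[6,8) x cols[12,16) = 2x4
Op 5 fold_down: fold axis h@7; visible region now rows[7,8) x cols[12,16) = 1x4
Op 6 cut(0, 0): punch at orig (7,12); cuts so far [(7, 12)]; region rows[7,8) x cols[12,16) = 1x4
Unfold 1 (reflect across h@7): 2 holes -> [(6, 12), (7, 12)]
Unfold 2 (reflect across v@12): 4 holes -> [(6, 11), (6, 12), (7, 11), (7, 12)]
Unfold 3 (reflect across h@6): 8 holes -> [(4, 11), (4, 12), (5, 11), (5, 12), (6, 11), (6, 12), (7, 11), (7, 12)]
Unfold 4 (reflect across v@8): 16 holes -> [(4, 3), (4, 4), (4, 11), (4, 12), (5, 3), (5, 4), (5, 11), (5, 12), (6, 3), (6, 4), (6, 11), (6, 12), (7, 3), (7, 4), (7, 11), (7, 12)]
Unfold 5 (reflect across h@4): 32 holes -> [(0, 3), (0, 4), (0, 11), (0, 12), (1, 3), (1, 4), (1, 11), (1, 12), (2, 3), (2, 4), (2, 11), (2, 12), (3, 3), (3, 4), (3, 11), (3, 12), (4, 3), (4, 4), (4, 11), (4, 12), (5, 3), (5, 4), (5, 11), (5, 12), (6, 3), (6, 4), (6, 11), (6, 12), (7, 3), (7, 4), (7, 11), (7, 12)]

Answer: ...OO......OO...
...OO......OO...
...OO......OO...
...OO......OO...
...OO......OO...
...OO......OO...
...OO......OO...
...OO......OO...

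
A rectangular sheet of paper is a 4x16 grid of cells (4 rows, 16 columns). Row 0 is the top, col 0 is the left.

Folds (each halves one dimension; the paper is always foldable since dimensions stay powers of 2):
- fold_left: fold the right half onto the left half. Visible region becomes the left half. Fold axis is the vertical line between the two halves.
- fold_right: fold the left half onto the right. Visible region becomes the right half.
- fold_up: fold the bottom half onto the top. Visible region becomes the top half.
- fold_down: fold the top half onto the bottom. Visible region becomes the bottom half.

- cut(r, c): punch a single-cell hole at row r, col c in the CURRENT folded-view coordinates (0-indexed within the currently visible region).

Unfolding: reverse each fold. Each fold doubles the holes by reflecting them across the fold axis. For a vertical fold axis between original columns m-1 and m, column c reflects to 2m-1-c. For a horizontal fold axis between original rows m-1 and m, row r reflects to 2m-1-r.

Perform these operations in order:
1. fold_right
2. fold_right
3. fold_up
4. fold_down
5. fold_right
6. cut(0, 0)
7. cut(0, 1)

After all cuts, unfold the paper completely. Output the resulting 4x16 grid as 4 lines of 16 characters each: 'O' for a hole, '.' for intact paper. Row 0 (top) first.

Answer: OOOOOOOOOOOOOOOO
OOOOOOOOOOOOOOOO
OOOOOOOOOOOOOOOO
OOOOOOOOOOOOOOOO

Derivation:
Op 1 fold_right: fold axis v@8; visible region now rows[0,4) x cols[8,16) = 4x8
Op 2 fold_right: fold axis v@12; visible region now rows[0,4) x cols[12,16) = 4x4
Op 3 fold_up: fold axis h@2; visible region now rows[0,2) x cols[12,16) = 2x4
Op 4 fold_down: fold axis h@1; visible region now rows[1,2) x cols[12,16) = 1x4
Op 5 fold_right: fold axis v@14; visible region now rows[1,2) x cols[14,16) = 1x2
Op 6 cut(0, 0): punch at orig (1,14); cuts so far [(1, 14)]; region rows[1,2) x cols[14,16) = 1x2
Op 7 cut(0, 1): punch at orig (1,15); cuts so far [(1, 14), (1, 15)]; region rows[1,2) x cols[14,16) = 1x2
Unfold 1 (reflect across v@14): 4 holes -> [(1, 12), (1, 13), (1, 14), (1, 15)]
Unfold 2 (reflect across h@1): 8 holes -> [(0, 12), (0, 13), (0, 14), (0, 15), (1, 12), (1, 13), (1, 14), (1, 15)]
Unfold 3 (reflect across h@2): 16 holes -> [(0, 12), (0, 13), (0, 14), (0, 15), (1, 12), (1, 13), (1, 14), (1, 15), (2, 12), (2, 13), (2, 14), (2, 15), (3, 12), (3, 13), (3, 14), (3, 15)]
Unfold 4 (reflect across v@12): 32 holes -> [(0, 8), (0, 9), (0, 10), (0, 11), (0, 12), (0, 13), (0, 14), (0, 15), (1, 8), (1, 9), (1, 10), (1, 11), (1, 12), (1, 13), (1, 14), (1, 15), (2, 8), (2, 9), (2, 10), (2, 11), (2, 12), (2, 13), (2, 14), (2, 15), (3, 8), (3, 9), (3, 10), (3, 11), (3, 12), (3, 13), (3, 14), (3, 15)]
Unfold 5 (reflect across v@8): 64 holes -> [(0, 0), (0, 1), (0, 2), (0, 3), (0, 4), (0, 5), (0, 6), (0, 7), (0, 8), (0, 9), (0, 10), (0, 11), (0, 12), (0, 13), (0, 14), (0, 15), (1, 0), (1, 1), (1, 2), (1, 3), (1, 4), (1, 5), (1, 6), (1, 7), (1, 8), (1, 9), (1, 10), (1, 11), (1, 12), (1, 13), (1, 14), (1, 15), (2, 0), (2, 1), (2, 2), (2, 3), (2, 4), (2, 5), (2, 6), (2, 7), (2, 8), (2, 9), (2, 10), (2, 11), (2, 12), (2, 13), (2, 14), (2, 15), (3, 0), (3, 1), (3, 2), (3, 3), (3, 4), (3, 5), (3, 6), (3, 7), (3, 8), (3, 9), (3, 10), (3, 11), (3, 12), (3, 13), (3, 14), (3, 15)]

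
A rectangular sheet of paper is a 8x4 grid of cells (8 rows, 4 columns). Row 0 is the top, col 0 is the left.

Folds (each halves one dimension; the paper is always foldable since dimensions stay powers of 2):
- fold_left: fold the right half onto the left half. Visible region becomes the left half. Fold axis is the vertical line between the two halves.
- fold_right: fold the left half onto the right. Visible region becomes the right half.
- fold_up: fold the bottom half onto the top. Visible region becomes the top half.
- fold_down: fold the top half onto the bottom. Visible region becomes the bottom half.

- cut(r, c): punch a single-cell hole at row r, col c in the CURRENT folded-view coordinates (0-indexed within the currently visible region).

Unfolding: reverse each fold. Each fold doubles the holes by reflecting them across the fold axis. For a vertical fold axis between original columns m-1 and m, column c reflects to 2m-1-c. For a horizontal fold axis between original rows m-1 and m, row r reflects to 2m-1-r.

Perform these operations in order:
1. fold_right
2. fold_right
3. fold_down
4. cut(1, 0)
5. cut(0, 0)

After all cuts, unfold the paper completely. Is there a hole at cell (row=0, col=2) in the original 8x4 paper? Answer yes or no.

Answer: no

Derivation:
Op 1 fold_right: fold axis v@2; visible region now rows[0,8) x cols[2,4) = 8x2
Op 2 fold_right: fold axis v@3; visible region now rows[0,8) x cols[3,4) = 8x1
Op 3 fold_down: fold axis h@4; visible region now rows[4,8) x cols[3,4) = 4x1
Op 4 cut(1, 0): punch at orig (5,3); cuts so far [(5, 3)]; region rows[4,8) x cols[3,4) = 4x1
Op 5 cut(0, 0): punch at orig (4,3); cuts so far [(4, 3), (5, 3)]; region rows[4,8) x cols[3,4) = 4x1
Unfold 1 (reflect across h@4): 4 holes -> [(2, 3), (3, 3), (4, 3), (5, 3)]
Unfold 2 (reflect across v@3): 8 holes -> [(2, 2), (2, 3), (3, 2), (3, 3), (4, 2), (4, 3), (5, 2), (5, 3)]
Unfold 3 (reflect across v@2): 16 holes -> [(2, 0), (2, 1), (2, 2), (2, 3), (3, 0), (3, 1), (3, 2), (3, 3), (4, 0), (4, 1), (4, 2), (4, 3), (5, 0), (5, 1), (5, 2), (5, 3)]
Holes: [(2, 0), (2, 1), (2, 2), (2, 3), (3, 0), (3, 1), (3, 2), (3, 3), (4, 0), (4, 1), (4, 2), (4, 3), (5, 0), (5, 1), (5, 2), (5, 3)]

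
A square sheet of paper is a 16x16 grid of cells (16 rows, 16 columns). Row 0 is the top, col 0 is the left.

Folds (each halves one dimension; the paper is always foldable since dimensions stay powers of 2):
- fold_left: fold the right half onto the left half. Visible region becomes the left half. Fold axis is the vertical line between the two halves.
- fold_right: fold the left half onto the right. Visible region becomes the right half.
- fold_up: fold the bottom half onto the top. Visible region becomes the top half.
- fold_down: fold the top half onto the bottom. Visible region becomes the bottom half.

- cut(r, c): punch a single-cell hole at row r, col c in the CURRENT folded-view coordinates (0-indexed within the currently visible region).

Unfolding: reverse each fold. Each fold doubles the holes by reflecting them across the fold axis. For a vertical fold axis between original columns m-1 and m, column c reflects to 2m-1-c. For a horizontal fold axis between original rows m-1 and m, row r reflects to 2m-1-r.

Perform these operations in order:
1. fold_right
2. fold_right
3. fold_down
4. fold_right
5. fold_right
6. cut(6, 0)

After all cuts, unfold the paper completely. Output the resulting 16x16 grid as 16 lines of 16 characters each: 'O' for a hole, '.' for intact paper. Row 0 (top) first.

Op 1 fold_right: fold axis v@8; visible region now rows[0,16) x cols[8,16) = 16x8
Op 2 fold_right: fold axis v@12; visible region now rows[0,16) x cols[12,16) = 16x4
Op 3 fold_down: fold axis h@8; visible region now rows[8,16) x cols[12,16) = 8x4
Op 4 fold_right: fold axis v@14; visible region now rows[8,16) x cols[14,16) = 8x2
Op 5 fold_right: fold axis v@15; visible region now rows[8,16) x cols[15,16) = 8x1
Op 6 cut(6, 0): punch at orig (14,15); cuts so far [(14, 15)]; region rows[8,16) x cols[15,16) = 8x1
Unfold 1 (reflect across v@15): 2 holes -> [(14, 14), (14, 15)]
Unfold 2 (reflect across v@14): 4 holes -> [(14, 12), (14, 13), (14, 14), (14, 15)]
Unfold 3 (reflect across h@8): 8 holes -> [(1, 12), (1, 13), (1, 14), (1, 15), (14, 12), (14, 13), (14, 14), (14, 15)]
Unfold 4 (reflect across v@12): 16 holes -> [(1, 8), (1, 9), (1, 10), (1, 11), (1, 12), (1, 13), (1, 14), (1, 15), (14, 8), (14, 9), (14, 10), (14, 11), (14, 12), (14, 13), (14, 14), (14, 15)]
Unfold 5 (reflect across v@8): 32 holes -> [(1, 0), (1, 1), (1, 2), (1, 3), (1, 4), (1, 5), (1, 6), (1, 7), (1, 8), (1, 9), (1, 10), (1, 11), (1, 12), (1, 13), (1, 14), (1, 15), (14, 0), (14, 1), (14, 2), (14, 3), (14, 4), (14, 5), (14, 6), (14, 7), (14, 8), (14, 9), (14, 10), (14, 11), (14, 12), (14, 13), (14, 14), (14, 15)]

Answer: ................
OOOOOOOOOOOOOOOO
................
................
................
................
................
................
................
................
................
................
................
................
OOOOOOOOOOOOOOOO
................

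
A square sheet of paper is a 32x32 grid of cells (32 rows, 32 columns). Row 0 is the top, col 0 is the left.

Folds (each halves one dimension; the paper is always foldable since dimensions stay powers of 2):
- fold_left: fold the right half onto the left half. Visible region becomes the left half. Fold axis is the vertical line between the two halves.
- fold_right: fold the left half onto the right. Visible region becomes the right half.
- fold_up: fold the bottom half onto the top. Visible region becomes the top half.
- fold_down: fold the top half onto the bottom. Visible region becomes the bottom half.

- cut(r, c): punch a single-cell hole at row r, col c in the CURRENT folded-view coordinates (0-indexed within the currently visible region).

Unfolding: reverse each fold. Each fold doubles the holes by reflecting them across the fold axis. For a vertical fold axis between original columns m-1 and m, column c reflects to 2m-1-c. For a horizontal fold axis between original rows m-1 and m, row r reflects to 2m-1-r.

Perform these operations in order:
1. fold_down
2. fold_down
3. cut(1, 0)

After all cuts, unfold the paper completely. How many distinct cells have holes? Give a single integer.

Op 1 fold_down: fold axis h@16; visible region now rows[16,32) x cols[0,32) = 16x32
Op 2 fold_down: fold axis h@24; visible region now rows[24,32) x cols[0,32) = 8x32
Op 3 cut(1, 0): punch at orig (25,0); cuts so far [(25, 0)]; region rows[24,32) x cols[0,32) = 8x32
Unfold 1 (reflect across h@24): 2 holes -> [(22, 0), (25, 0)]
Unfold 2 (reflect across h@16): 4 holes -> [(6, 0), (9, 0), (22, 0), (25, 0)]

Answer: 4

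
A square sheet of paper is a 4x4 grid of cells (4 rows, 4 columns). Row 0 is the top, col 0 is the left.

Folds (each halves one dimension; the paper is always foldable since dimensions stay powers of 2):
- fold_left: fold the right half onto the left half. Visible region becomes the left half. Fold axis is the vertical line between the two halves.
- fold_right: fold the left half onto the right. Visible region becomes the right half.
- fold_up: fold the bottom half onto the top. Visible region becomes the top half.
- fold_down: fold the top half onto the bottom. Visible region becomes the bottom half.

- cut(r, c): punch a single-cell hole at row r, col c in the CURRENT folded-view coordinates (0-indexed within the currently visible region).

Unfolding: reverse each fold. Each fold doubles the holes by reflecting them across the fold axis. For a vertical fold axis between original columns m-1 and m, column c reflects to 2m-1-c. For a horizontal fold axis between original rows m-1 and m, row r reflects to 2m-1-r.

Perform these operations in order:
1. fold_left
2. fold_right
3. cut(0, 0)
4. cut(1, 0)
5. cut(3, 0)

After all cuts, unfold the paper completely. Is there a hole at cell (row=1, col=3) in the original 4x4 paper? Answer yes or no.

Op 1 fold_left: fold axis v@2; visible region now rows[0,4) x cols[0,2) = 4x2
Op 2 fold_right: fold axis v@1; visible region now rows[0,4) x cols[1,2) = 4x1
Op 3 cut(0, 0): punch at orig (0,1); cuts so far [(0, 1)]; region rows[0,4) x cols[1,2) = 4x1
Op 4 cut(1, 0): punch at orig (1,1); cuts so far [(0, 1), (1, 1)]; region rows[0,4) x cols[1,2) = 4x1
Op 5 cut(3, 0): punch at orig (3,1); cuts so far [(0, 1), (1, 1), (3, 1)]; region rows[0,4) x cols[1,2) = 4x1
Unfold 1 (reflect across v@1): 6 holes -> [(0, 0), (0, 1), (1, 0), (1, 1), (3, 0), (3, 1)]
Unfold 2 (reflect across v@2): 12 holes -> [(0, 0), (0, 1), (0, 2), (0, 3), (1, 0), (1, 1), (1, 2), (1, 3), (3, 0), (3, 1), (3, 2), (3, 3)]
Holes: [(0, 0), (0, 1), (0, 2), (0, 3), (1, 0), (1, 1), (1, 2), (1, 3), (3, 0), (3, 1), (3, 2), (3, 3)]

Answer: yes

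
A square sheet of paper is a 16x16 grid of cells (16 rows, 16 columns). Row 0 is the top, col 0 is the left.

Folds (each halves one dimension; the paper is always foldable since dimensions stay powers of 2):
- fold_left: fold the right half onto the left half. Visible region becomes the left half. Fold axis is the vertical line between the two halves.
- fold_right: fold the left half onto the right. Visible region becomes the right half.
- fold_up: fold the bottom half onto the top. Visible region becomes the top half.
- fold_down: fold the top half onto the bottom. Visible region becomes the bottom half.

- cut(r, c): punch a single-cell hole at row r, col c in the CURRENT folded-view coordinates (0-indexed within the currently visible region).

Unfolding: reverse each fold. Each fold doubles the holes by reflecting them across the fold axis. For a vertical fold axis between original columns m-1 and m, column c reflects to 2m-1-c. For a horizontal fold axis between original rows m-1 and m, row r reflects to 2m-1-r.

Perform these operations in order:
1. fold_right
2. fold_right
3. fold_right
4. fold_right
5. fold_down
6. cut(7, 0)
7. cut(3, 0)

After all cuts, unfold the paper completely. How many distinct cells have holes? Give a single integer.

Op 1 fold_right: fold axis v@8; visible region now rows[0,16) x cols[8,16) = 16x8
Op 2 fold_right: fold axis v@12; visible region now rows[0,16) x cols[12,16) = 16x4
Op 3 fold_right: fold axis v@14; visible region now rows[0,16) x cols[14,16) = 16x2
Op 4 fold_right: fold axis v@15; visible region now rows[0,16) x cols[15,16) = 16x1
Op 5 fold_down: fold axis h@8; visible region now rows[8,16) x cols[15,16) = 8x1
Op 6 cut(7, 0): punch at orig (15,15); cuts so far [(15, 15)]; region rows[8,16) x cols[15,16) = 8x1
Op 7 cut(3, 0): punch at orig (11,15); cuts so far [(11, 15), (15, 15)]; region rows[8,16) x cols[15,16) = 8x1
Unfold 1 (reflect across h@8): 4 holes -> [(0, 15), (4, 15), (11, 15), (15, 15)]
Unfold 2 (reflect across v@15): 8 holes -> [(0, 14), (0, 15), (4, 14), (4, 15), (11, 14), (11, 15), (15, 14), (15, 15)]
Unfold 3 (reflect across v@14): 16 holes -> [(0, 12), (0, 13), (0, 14), (0, 15), (4, 12), (4, 13), (4, 14), (4, 15), (11, 12), (11, 13), (11, 14), (11, 15), (15, 12), (15, 13), (15, 14), (15, 15)]
Unfold 4 (reflect across v@12): 32 holes -> [(0, 8), (0, 9), (0, 10), (0, 11), (0, 12), (0, 13), (0, 14), (0, 15), (4, 8), (4, 9), (4, 10), (4, 11), (4, 12), (4, 13), (4, 14), (4, 15), (11, 8), (11, 9), (11, 10), (11, 11), (11, 12), (11, 13), (11, 14), (11, 15), (15, 8), (15, 9), (15, 10), (15, 11), (15, 12), (15, 13), (15, 14), (15, 15)]
Unfold 5 (reflect across v@8): 64 holes -> [(0, 0), (0, 1), (0, 2), (0, 3), (0, 4), (0, 5), (0, 6), (0, 7), (0, 8), (0, 9), (0, 10), (0, 11), (0, 12), (0, 13), (0, 14), (0, 15), (4, 0), (4, 1), (4, 2), (4, 3), (4, 4), (4, 5), (4, 6), (4, 7), (4, 8), (4, 9), (4, 10), (4, 11), (4, 12), (4, 13), (4, 14), (4, 15), (11, 0), (11, 1), (11, 2), (11, 3), (11, 4), (11, 5), (11, 6), (11, 7), (11, 8), (11, 9), (11, 10), (11, 11), (11, 12), (11, 13), (11, 14), (11, 15), (15, 0), (15, 1), (15, 2), (15, 3), (15, 4), (15, 5), (15, 6), (15, 7), (15, 8), (15, 9), (15, 10), (15, 11), (15, 12), (15, 13), (15, 14), (15, 15)]

Answer: 64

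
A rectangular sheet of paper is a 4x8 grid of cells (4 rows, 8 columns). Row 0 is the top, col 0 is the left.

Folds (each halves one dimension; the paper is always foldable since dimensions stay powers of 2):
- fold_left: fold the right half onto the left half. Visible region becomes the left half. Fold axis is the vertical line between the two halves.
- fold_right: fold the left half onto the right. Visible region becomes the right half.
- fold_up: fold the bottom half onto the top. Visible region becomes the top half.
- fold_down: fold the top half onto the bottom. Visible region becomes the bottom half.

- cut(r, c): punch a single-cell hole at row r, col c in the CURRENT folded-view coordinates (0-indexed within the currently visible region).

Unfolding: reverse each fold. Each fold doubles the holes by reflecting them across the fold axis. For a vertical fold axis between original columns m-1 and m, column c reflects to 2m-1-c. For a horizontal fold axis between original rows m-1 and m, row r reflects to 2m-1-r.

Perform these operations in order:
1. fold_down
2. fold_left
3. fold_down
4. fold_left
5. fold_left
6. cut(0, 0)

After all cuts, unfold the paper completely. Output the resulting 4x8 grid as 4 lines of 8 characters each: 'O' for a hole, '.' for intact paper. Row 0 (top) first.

Op 1 fold_down: fold axis h@2; visible region now rows[2,4) x cols[0,8) = 2x8
Op 2 fold_left: fold axis v@4; visible region now rows[2,4) x cols[0,4) = 2x4
Op 3 fold_down: fold axis h@3; visible region now rows[3,4) x cols[0,4) = 1x4
Op 4 fold_left: fold axis v@2; visible region now rows[3,4) x cols[0,2) = 1x2
Op 5 fold_left: fold axis v@1; visible region now rows[3,4) x cols[0,1) = 1x1
Op 6 cut(0, 0): punch at orig (3,0); cuts so far [(3, 0)]; region rows[3,4) x cols[0,1) = 1x1
Unfold 1 (reflect across v@1): 2 holes -> [(3, 0), (3, 1)]
Unfold 2 (reflect across v@2): 4 holes -> [(3, 0), (3, 1), (3, 2), (3, 3)]
Unfold 3 (reflect across h@3): 8 holes -> [(2, 0), (2, 1), (2, 2), (2, 3), (3, 0), (3, 1), (3, 2), (3, 3)]
Unfold 4 (reflect across v@4): 16 holes -> [(2, 0), (2, 1), (2, 2), (2, 3), (2, 4), (2, 5), (2, 6), (2, 7), (3, 0), (3, 1), (3, 2), (3, 3), (3, 4), (3, 5), (3, 6), (3, 7)]
Unfold 5 (reflect across h@2): 32 holes -> [(0, 0), (0, 1), (0, 2), (0, 3), (0, 4), (0, 5), (0, 6), (0, 7), (1, 0), (1, 1), (1, 2), (1, 3), (1, 4), (1, 5), (1, 6), (1, 7), (2, 0), (2, 1), (2, 2), (2, 3), (2, 4), (2, 5), (2, 6), (2, 7), (3, 0), (3, 1), (3, 2), (3, 3), (3, 4), (3, 5), (3, 6), (3, 7)]

Answer: OOOOOOOO
OOOOOOOO
OOOOOOOO
OOOOOOOO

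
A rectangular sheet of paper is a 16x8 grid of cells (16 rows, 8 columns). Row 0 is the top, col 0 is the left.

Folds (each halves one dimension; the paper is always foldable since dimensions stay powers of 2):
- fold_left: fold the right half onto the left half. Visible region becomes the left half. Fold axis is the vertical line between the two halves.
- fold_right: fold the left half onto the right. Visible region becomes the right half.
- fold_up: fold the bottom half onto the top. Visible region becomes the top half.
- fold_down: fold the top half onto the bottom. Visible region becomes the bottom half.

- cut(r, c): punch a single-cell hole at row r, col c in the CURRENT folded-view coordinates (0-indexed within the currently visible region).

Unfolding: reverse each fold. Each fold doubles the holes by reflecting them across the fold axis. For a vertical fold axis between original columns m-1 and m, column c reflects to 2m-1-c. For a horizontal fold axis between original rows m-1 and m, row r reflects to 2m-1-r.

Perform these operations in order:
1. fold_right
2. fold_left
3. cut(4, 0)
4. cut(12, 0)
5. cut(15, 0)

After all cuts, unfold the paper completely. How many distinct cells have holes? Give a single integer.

Op 1 fold_right: fold axis v@4; visible region now rows[0,16) x cols[4,8) = 16x4
Op 2 fold_left: fold axis v@6; visible region now rows[0,16) x cols[4,6) = 16x2
Op 3 cut(4, 0): punch at orig (4,4); cuts so far [(4, 4)]; region rows[0,16) x cols[4,6) = 16x2
Op 4 cut(12, 0): punch at orig (12,4); cuts so far [(4, 4), (12, 4)]; region rows[0,16) x cols[4,6) = 16x2
Op 5 cut(15, 0): punch at orig (15,4); cuts so far [(4, 4), (12, 4), (15, 4)]; region rows[0,16) x cols[4,6) = 16x2
Unfold 1 (reflect across v@6): 6 holes -> [(4, 4), (4, 7), (12, 4), (12, 7), (15, 4), (15, 7)]
Unfold 2 (reflect across v@4): 12 holes -> [(4, 0), (4, 3), (4, 4), (4, 7), (12, 0), (12, 3), (12, 4), (12, 7), (15, 0), (15, 3), (15, 4), (15, 7)]

Answer: 12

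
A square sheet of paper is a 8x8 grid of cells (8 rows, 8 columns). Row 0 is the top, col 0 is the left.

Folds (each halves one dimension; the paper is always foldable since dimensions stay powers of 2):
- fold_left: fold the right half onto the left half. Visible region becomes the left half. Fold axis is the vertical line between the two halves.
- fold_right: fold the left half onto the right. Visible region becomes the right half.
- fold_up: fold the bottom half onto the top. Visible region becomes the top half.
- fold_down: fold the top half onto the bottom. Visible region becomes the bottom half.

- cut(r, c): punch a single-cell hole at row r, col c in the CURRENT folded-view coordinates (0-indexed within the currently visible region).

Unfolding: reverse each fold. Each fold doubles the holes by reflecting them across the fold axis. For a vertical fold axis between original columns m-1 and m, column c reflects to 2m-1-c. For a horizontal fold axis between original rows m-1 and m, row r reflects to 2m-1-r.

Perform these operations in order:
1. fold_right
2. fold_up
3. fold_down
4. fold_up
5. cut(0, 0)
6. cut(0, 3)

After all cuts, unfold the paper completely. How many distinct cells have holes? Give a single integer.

Answer: 32

Derivation:
Op 1 fold_right: fold axis v@4; visible region now rows[0,8) x cols[4,8) = 8x4
Op 2 fold_up: fold axis h@4; visible region now rows[0,4) x cols[4,8) = 4x4
Op 3 fold_down: fold axis h@2; visible region now rows[2,4) x cols[4,8) = 2x4
Op 4 fold_up: fold axis h@3; visible region now rows[2,3) x cols[4,8) = 1x4
Op 5 cut(0, 0): punch at orig (2,4); cuts so far [(2, 4)]; region rows[2,3) x cols[4,8) = 1x4
Op 6 cut(0, 3): punch at orig (2,7); cuts so far [(2, 4), (2, 7)]; region rows[2,3) x cols[4,8) = 1x4
Unfold 1 (reflect across h@3): 4 holes -> [(2, 4), (2, 7), (3, 4), (3, 7)]
Unfold 2 (reflect across h@2): 8 holes -> [(0, 4), (0, 7), (1, 4), (1, 7), (2, 4), (2, 7), (3, 4), (3, 7)]
Unfold 3 (reflect across h@4): 16 holes -> [(0, 4), (0, 7), (1, 4), (1, 7), (2, 4), (2, 7), (3, 4), (3, 7), (4, 4), (4, 7), (5, 4), (5, 7), (6, 4), (6, 7), (7, 4), (7, 7)]
Unfold 4 (reflect across v@4): 32 holes -> [(0, 0), (0, 3), (0, 4), (0, 7), (1, 0), (1, 3), (1, 4), (1, 7), (2, 0), (2, 3), (2, 4), (2, 7), (3, 0), (3, 3), (3, 4), (3, 7), (4, 0), (4, 3), (4, 4), (4, 7), (5, 0), (5, 3), (5, 4), (5, 7), (6, 0), (6, 3), (6, 4), (6, 7), (7, 0), (7, 3), (7, 4), (7, 7)]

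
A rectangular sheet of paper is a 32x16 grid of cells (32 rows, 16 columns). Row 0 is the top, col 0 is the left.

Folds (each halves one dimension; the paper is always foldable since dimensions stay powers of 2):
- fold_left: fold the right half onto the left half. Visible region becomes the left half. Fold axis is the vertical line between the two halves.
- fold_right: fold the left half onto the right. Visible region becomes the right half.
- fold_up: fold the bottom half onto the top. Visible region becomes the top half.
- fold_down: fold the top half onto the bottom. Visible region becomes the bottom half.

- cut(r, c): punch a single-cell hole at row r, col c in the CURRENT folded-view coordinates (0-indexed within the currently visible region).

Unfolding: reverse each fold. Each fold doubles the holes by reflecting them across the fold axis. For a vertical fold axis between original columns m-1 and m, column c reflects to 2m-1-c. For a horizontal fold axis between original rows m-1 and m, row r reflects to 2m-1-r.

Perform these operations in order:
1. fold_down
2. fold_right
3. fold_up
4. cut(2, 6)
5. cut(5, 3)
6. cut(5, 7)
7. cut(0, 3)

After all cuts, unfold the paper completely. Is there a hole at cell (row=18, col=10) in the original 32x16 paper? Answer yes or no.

Answer: no

Derivation:
Op 1 fold_down: fold axis h@16; visible region now rows[16,32) x cols[0,16) = 16x16
Op 2 fold_right: fold axis v@8; visible region now rows[16,32) x cols[8,16) = 16x8
Op 3 fold_up: fold axis h@24; visible region now rows[16,24) x cols[8,16) = 8x8
Op 4 cut(2, 6): punch at orig (18,14); cuts so far [(18, 14)]; region rows[16,24) x cols[8,16) = 8x8
Op 5 cut(5, 3): punch at orig (21,11); cuts so far [(18, 14), (21, 11)]; region rows[16,24) x cols[8,16) = 8x8
Op 6 cut(5, 7): punch at orig (21,15); cuts so far [(18, 14), (21, 11), (21, 15)]; region rows[16,24) x cols[8,16) = 8x8
Op 7 cut(0, 3): punch at orig (16,11); cuts so far [(16, 11), (18, 14), (21, 11), (21, 15)]; region rows[16,24) x cols[8,16) = 8x8
Unfold 1 (reflect across h@24): 8 holes -> [(16, 11), (18, 14), (21, 11), (21, 15), (26, 11), (26, 15), (29, 14), (31, 11)]
Unfold 2 (reflect across v@8): 16 holes -> [(16, 4), (16, 11), (18, 1), (18, 14), (21, 0), (21, 4), (21, 11), (21, 15), (26, 0), (26, 4), (26, 11), (26, 15), (29, 1), (29, 14), (31, 4), (31, 11)]
Unfold 3 (reflect across h@16): 32 holes -> [(0, 4), (0, 11), (2, 1), (2, 14), (5, 0), (5, 4), (5, 11), (5, 15), (10, 0), (10, 4), (10, 11), (10, 15), (13, 1), (13, 14), (15, 4), (15, 11), (16, 4), (16, 11), (18, 1), (18, 14), (21, 0), (21, 4), (21, 11), (21, 15), (26, 0), (26, 4), (26, 11), (26, 15), (29, 1), (29, 14), (31, 4), (31, 11)]
Holes: [(0, 4), (0, 11), (2, 1), (2, 14), (5, 0), (5, 4), (5, 11), (5, 15), (10, 0), (10, 4), (10, 11), (10, 15), (13, 1), (13, 14), (15, 4), (15, 11), (16, 4), (16, 11), (18, 1), (18, 14), (21, 0), (21, 4), (21, 11), (21, 15), (26, 0), (26, 4), (26, 11), (26, 15), (29, 1), (29, 14), (31, 4), (31, 11)]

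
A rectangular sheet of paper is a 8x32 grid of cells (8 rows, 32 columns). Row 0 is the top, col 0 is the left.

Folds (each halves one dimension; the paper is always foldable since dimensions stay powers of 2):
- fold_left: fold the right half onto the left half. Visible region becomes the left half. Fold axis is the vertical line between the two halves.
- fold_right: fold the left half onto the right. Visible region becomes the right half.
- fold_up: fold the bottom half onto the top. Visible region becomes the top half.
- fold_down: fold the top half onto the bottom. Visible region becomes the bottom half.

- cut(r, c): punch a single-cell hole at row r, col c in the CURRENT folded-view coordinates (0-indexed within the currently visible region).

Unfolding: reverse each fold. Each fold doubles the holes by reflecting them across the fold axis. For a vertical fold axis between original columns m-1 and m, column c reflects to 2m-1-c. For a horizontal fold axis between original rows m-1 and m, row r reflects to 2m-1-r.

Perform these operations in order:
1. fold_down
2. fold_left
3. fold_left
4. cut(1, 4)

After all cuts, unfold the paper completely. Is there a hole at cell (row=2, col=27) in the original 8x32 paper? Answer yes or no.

Op 1 fold_down: fold axis h@4; visible region now rows[4,8) x cols[0,32) = 4x32
Op 2 fold_left: fold axis v@16; visible region now rows[4,8) x cols[0,16) = 4x16
Op 3 fold_left: fold axis v@8; visible region now rows[4,8) x cols[0,8) = 4x8
Op 4 cut(1, 4): punch at orig (5,4); cuts so far [(5, 4)]; region rows[4,8) x cols[0,8) = 4x8
Unfold 1 (reflect across v@8): 2 holes -> [(5, 4), (5, 11)]
Unfold 2 (reflect across v@16): 4 holes -> [(5, 4), (5, 11), (5, 20), (5, 27)]
Unfold 3 (reflect across h@4): 8 holes -> [(2, 4), (2, 11), (2, 20), (2, 27), (5, 4), (5, 11), (5, 20), (5, 27)]
Holes: [(2, 4), (2, 11), (2, 20), (2, 27), (5, 4), (5, 11), (5, 20), (5, 27)]

Answer: yes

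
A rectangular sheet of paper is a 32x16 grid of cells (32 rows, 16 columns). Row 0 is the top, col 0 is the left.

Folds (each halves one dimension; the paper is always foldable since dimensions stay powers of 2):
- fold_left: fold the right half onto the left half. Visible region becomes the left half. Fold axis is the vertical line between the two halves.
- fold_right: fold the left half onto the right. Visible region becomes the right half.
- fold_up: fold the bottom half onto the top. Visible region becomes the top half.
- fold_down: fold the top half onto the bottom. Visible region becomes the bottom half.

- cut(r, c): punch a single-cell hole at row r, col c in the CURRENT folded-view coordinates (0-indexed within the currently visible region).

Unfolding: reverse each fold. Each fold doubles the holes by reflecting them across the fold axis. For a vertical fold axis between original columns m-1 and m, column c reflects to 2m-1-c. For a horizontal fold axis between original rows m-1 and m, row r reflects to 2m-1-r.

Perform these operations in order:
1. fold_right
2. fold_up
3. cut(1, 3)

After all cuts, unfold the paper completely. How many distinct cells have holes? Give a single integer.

Answer: 4

Derivation:
Op 1 fold_right: fold axis v@8; visible region now rows[0,32) x cols[8,16) = 32x8
Op 2 fold_up: fold axis h@16; visible region now rows[0,16) x cols[8,16) = 16x8
Op 3 cut(1, 3): punch at orig (1,11); cuts so far [(1, 11)]; region rows[0,16) x cols[8,16) = 16x8
Unfold 1 (reflect across h@16): 2 holes -> [(1, 11), (30, 11)]
Unfold 2 (reflect across v@8): 4 holes -> [(1, 4), (1, 11), (30, 4), (30, 11)]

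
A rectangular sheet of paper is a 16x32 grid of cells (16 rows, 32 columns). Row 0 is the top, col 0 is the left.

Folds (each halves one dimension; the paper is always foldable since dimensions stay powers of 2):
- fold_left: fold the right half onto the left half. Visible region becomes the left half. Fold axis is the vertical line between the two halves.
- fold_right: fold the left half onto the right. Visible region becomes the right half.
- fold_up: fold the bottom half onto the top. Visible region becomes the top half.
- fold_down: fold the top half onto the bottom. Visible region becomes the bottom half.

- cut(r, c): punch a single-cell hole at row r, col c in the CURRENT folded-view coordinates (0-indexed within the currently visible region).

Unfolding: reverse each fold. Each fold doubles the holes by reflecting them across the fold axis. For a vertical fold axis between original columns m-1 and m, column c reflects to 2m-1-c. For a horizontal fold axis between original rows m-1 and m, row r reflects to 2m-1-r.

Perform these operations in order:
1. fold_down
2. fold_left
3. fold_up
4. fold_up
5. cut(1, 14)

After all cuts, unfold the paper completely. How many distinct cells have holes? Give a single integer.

Answer: 16

Derivation:
Op 1 fold_down: fold axis h@8; visible region now rows[8,16) x cols[0,32) = 8x32
Op 2 fold_left: fold axis v@16; visible region now rows[8,16) x cols[0,16) = 8x16
Op 3 fold_up: fold axis h@12; visible region now rows[8,12) x cols[0,16) = 4x16
Op 4 fold_up: fold axis h@10; visible region now rows[8,10) x cols[0,16) = 2x16
Op 5 cut(1, 14): punch at orig (9,14); cuts so far [(9, 14)]; region rows[8,10) x cols[0,16) = 2x16
Unfold 1 (reflect across h@10): 2 holes -> [(9, 14), (10, 14)]
Unfold 2 (reflect across h@12): 4 holes -> [(9, 14), (10, 14), (13, 14), (14, 14)]
Unfold 3 (reflect across v@16): 8 holes -> [(9, 14), (9, 17), (10, 14), (10, 17), (13, 14), (13, 17), (14, 14), (14, 17)]
Unfold 4 (reflect across h@8): 16 holes -> [(1, 14), (1, 17), (2, 14), (2, 17), (5, 14), (5, 17), (6, 14), (6, 17), (9, 14), (9, 17), (10, 14), (10, 17), (13, 14), (13, 17), (14, 14), (14, 17)]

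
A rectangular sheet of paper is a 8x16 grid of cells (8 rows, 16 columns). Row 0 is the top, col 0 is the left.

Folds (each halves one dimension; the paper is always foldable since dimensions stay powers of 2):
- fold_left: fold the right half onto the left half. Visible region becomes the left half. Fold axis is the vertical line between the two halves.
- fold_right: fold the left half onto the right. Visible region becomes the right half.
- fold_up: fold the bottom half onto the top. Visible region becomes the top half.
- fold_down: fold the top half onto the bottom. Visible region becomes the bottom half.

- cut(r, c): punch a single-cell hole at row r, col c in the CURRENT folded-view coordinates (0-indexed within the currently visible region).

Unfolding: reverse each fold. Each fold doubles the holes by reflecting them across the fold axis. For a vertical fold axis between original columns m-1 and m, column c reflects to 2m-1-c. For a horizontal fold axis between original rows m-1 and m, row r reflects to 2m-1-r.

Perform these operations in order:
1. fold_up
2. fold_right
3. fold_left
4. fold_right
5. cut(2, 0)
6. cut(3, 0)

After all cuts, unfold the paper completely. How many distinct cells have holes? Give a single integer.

Op 1 fold_up: fold axis h@4; visible region now rows[0,4) x cols[0,16) = 4x16
Op 2 fold_right: fold axis v@8; visible region now rows[0,4) x cols[8,16) = 4x8
Op 3 fold_left: fold axis v@12; visible region now rows[0,4) x cols[8,12) = 4x4
Op 4 fold_right: fold axis v@10; visible region now rows[0,4) x cols[10,12) = 4x2
Op 5 cut(2, 0): punch at orig (2,10); cuts so far [(2, 10)]; region rows[0,4) x cols[10,12) = 4x2
Op 6 cut(3, 0): punch at orig (3,10); cuts so far [(2, 10), (3, 10)]; region rows[0,4) x cols[10,12) = 4x2
Unfold 1 (reflect across v@10): 4 holes -> [(2, 9), (2, 10), (3, 9), (3, 10)]
Unfold 2 (reflect across v@12): 8 holes -> [(2, 9), (2, 10), (2, 13), (2, 14), (3, 9), (3, 10), (3, 13), (3, 14)]
Unfold 3 (reflect across v@8): 16 holes -> [(2, 1), (2, 2), (2, 5), (2, 6), (2, 9), (2, 10), (2, 13), (2, 14), (3, 1), (3, 2), (3, 5), (3, 6), (3, 9), (3, 10), (3, 13), (3, 14)]
Unfold 4 (reflect across h@4): 32 holes -> [(2, 1), (2, 2), (2, 5), (2, 6), (2, 9), (2, 10), (2, 13), (2, 14), (3, 1), (3, 2), (3, 5), (3, 6), (3, 9), (3, 10), (3, 13), (3, 14), (4, 1), (4, 2), (4, 5), (4, 6), (4, 9), (4, 10), (4, 13), (4, 14), (5, 1), (5, 2), (5, 5), (5, 6), (5, 9), (5, 10), (5, 13), (5, 14)]

Answer: 32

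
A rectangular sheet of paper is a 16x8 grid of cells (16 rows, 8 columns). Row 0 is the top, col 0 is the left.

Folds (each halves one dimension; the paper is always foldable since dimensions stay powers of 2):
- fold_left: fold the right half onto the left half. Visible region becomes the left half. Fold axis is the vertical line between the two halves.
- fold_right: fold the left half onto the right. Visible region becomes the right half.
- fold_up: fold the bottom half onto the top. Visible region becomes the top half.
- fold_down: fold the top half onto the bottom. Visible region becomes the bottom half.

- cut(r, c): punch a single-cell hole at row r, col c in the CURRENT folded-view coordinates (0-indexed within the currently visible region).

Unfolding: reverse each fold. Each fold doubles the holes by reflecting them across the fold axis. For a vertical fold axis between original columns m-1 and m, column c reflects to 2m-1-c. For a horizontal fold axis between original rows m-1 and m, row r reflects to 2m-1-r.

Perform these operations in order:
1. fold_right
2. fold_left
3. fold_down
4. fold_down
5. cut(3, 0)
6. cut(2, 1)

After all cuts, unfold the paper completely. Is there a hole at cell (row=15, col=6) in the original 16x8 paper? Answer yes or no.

Op 1 fold_right: fold axis v@4; visible region now rows[0,16) x cols[4,8) = 16x4
Op 2 fold_left: fold axis v@6; visible region now rows[0,16) x cols[4,6) = 16x2
Op 3 fold_down: fold axis h@8; visible region now rows[8,16) x cols[4,6) = 8x2
Op 4 fold_down: fold axis h@12; visible region now rows[12,16) x cols[4,6) = 4x2
Op 5 cut(3, 0): punch at orig (15,4); cuts so far [(15, 4)]; region rows[12,16) x cols[4,6) = 4x2
Op 6 cut(2, 1): punch at orig (14,5); cuts so far [(14, 5), (15, 4)]; region rows[12,16) x cols[4,6) = 4x2
Unfold 1 (reflect across h@12): 4 holes -> [(8, 4), (9, 5), (14, 5), (15, 4)]
Unfold 2 (reflect across h@8): 8 holes -> [(0, 4), (1, 5), (6, 5), (7, 4), (8, 4), (9, 5), (14, 5), (15, 4)]
Unfold 3 (reflect across v@6): 16 holes -> [(0, 4), (0, 7), (1, 5), (1, 6), (6, 5), (6, 6), (7, 4), (7, 7), (8, 4), (8, 7), (9, 5), (9, 6), (14, 5), (14, 6), (15, 4), (15, 7)]
Unfold 4 (reflect across v@4): 32 holes -> [(0, 0), (0, 3), (0, 4), (0, 7), (1, 1), (1, 2), (1, 5), (1, 6), (6, 1), (6, 2), (6, 5), (6, 6), (7, 0), (7, 3), (7, 4), (7, 7), (8, 0), (8, 3), (8, 4), (8, 7), (9, 1), (9, 2), (9, 5), (9, 6), (14, 1), (14, 2), (14, 5), (14, 6), (15, 0), (15, 3), (15, 4), (15, 7)]
Holes: [(0, 0), (0, 3), (0, 4), (0, 7), (1, 1), (1, 2), (1, 5), (1, 6), (6, 1), (6, 2), (6, 5), (6, 6), (7, 0), (7, 3), (7, 4), (7, 7), (8, 0), (8, 3), (8, 4), (8, 7), (9, 1), (9, 2), (9, 5), (9, 6), (14, 1), (14, 2), (14, 5), (14, 6), (15, 0), (15, 3), (15, 4), (15, 7)]

Answer: no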